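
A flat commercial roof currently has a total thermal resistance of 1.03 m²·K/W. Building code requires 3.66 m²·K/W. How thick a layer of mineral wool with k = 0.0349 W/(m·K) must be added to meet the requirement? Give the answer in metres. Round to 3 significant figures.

0.0918 m

ΔR = 3.66 − 1.03 = 2.63 m²·K/W
L = ΔR × k = 2.63 × 0.0349 = 0.09179 m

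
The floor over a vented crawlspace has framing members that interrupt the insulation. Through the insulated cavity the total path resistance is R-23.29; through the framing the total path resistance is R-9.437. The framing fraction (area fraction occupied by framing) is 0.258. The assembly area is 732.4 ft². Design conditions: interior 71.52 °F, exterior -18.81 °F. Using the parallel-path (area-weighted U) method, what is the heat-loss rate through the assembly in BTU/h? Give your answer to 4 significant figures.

3916 BTU/h

U_eff = 0.742/23.29 + 0.258/9.437 = 0.031859 + 0.027339 = 0.059198
R_eff = 1/U_eff = 16.892 ft²·°F·h/BTU
Q = 732.4 × (71.52 − (-18.81)) / 16.892 = 3916.4 BTU/h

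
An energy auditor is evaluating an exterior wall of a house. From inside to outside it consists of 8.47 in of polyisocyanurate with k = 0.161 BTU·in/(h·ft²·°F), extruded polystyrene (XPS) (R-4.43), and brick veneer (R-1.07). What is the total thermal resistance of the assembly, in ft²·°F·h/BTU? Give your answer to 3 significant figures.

8.47/0.161 = 52.61
R_total = 52.61 + 4.43 + 1.07 = 58.11 ft²·°F·h/BTU

58.1 ft²·°F·h/BTU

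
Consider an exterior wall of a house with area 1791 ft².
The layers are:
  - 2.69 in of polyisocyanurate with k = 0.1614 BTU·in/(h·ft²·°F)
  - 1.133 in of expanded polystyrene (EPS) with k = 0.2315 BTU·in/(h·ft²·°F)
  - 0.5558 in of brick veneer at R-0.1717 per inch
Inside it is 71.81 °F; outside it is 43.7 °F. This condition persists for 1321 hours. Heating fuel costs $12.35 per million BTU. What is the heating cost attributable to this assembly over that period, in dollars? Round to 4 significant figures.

2.69/0.1614 = 16.667
1.133/0.2315 = 4.8942
0.5558 × 0.1717 = 0.095431
R_total = 16.667 + 4.8942 + 0.095431 = 21.656 ft²·°F·h/BTU
Q = 1791 × (71.81 − 43.7) / 21.656 = 2324.7 BTU/h
E = 2324.7 × 1321 = 3071000 BTU
Cost = 3071000/10⁶ × 12.35 = $37.926

37.93 dollars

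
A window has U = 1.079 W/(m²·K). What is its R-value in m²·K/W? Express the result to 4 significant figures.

0.9268 m²·K/W

R = 1/U = 1/1.079 = 0.92678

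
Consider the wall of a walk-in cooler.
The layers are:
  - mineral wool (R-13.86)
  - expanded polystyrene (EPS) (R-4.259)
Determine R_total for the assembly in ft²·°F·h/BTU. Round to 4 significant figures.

18.12 ft²·°F·h/BTU

R_total = 13.86 + 4.259 = 18.119 ft²·°F·h/BTU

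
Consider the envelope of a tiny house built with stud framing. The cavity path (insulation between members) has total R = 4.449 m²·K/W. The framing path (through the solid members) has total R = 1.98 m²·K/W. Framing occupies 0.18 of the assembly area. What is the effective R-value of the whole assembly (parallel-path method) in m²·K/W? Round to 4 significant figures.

3.633 m²·K/W

U_eff = 0.82/4.449 + 0.18/1.98 = 0.18431 + 0.090909 = 0.27522
R_eff = 1/U_eff = 3.6335 m²·K/W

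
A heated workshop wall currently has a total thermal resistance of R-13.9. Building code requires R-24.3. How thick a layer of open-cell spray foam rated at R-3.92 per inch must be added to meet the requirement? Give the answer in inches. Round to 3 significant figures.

2.65 in

ΔR = 24.3 − 13.9 = 10.4 ft²·°F·h/BTU
L = ΔR / (R/in) = 10.4/3.92 = 2.653 in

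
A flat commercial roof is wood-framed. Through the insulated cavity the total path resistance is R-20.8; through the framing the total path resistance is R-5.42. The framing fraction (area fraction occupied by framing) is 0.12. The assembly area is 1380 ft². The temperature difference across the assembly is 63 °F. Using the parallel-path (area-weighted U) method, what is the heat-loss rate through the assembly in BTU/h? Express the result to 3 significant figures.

U_eff = 0.88/20.8 + 0.12/5.42 = 0.04231 + 0.02214 = 0.06445
R_eff = 1/U_eff = 15.52 ft²·°F·h/BTU
Q = 1380 × 63 / 15.52 = 5603 BTU/h

5600 BTU/h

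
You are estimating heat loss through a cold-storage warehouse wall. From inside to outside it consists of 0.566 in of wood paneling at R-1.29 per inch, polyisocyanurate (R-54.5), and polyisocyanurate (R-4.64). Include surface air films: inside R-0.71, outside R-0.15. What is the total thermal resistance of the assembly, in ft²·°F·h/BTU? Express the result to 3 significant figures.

60.7 ft²·°F·h/BTU

0.566 × 1.29 = 0.7301
R_total = 0.71 + 0.7301 + 54.5 + 4.64 + 0.15 = 60.73 ft²·°F·h/BTU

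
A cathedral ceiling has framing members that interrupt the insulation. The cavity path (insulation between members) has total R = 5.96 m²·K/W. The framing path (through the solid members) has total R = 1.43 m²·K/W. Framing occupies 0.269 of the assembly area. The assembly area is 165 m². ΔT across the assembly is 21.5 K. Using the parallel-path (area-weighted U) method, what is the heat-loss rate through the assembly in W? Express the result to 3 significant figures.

U_eff = 0.731/5.96 + 0.269/1.43 = 0.1227 + 0.1881 = 0.3108
R_eff = 1/U_eff = 3.218 m²·K/W
Q = 165 × 21.5 / 3.218 = 1102 W

1100 W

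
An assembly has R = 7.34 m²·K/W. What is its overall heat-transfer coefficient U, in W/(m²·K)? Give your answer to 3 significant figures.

U = 1/R = 1/7.34 = 0.1362

0.136 W/(m²·K)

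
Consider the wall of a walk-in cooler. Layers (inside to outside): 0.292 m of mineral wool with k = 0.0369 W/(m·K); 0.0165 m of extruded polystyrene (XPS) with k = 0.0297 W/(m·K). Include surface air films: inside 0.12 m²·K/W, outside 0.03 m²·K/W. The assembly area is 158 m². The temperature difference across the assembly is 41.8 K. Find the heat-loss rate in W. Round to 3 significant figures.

0.292/0.0369 = 7.913
0.0165/0.0297 = 0.5556
R_total = 0.12 + 7.913 + 0.5556 + 0.03 = 8.619 m²·K/W
Q = A·ΔT/R = 158 × 41.8 / 8.619 = 766.3 W

766 W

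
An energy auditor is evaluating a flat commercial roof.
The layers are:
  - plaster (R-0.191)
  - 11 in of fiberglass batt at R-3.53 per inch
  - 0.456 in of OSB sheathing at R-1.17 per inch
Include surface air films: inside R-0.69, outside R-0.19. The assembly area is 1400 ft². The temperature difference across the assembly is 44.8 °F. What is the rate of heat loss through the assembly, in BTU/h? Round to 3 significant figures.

1550 BTU/h

11 × 3.53 = 38.83
0.456 × 1.17 = 0.5335
R_total = 0.69 + 0.191 + 38.83 + 0.5335 + 0.19 = 40.43 ft²·°F·h/BTU
Q = A·ΔT/R = 1400 × 44.8 / 40.43 = 1551 BTU/h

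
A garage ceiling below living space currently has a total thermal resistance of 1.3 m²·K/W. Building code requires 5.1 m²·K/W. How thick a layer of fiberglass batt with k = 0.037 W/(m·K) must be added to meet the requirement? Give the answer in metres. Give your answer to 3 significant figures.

0.141 m

ΔR = 5.1 − 1.3 = 3.8 m²·K/W
L = ΔR × k = 3.8 × 0.037 = 0.1406 m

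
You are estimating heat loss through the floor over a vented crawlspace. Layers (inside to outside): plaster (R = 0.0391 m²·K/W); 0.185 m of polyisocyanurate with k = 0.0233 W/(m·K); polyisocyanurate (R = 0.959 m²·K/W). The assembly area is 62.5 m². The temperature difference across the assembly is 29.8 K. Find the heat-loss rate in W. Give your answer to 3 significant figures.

0.185/0.0233 = 7.94
R_total = 0.0391 + 7.94 + 0.959 = 8.938 m²·K/W
Q = A·ΔT/R = 62.5 × 29.8 / 8.938 = 208.4 W

208 W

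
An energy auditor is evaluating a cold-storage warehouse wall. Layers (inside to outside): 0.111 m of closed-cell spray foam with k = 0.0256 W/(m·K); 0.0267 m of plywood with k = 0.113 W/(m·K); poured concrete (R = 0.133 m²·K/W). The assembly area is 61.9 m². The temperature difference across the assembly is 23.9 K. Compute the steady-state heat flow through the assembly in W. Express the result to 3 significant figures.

314 W

0.111/0.0256 = 4.336
0.0267/0.113 = 0.2363
R_total = 4.336 + 0.2363 + 0.133 = 4.705 m²·K/W
Q = A·ΔT/R = 61.9 × 23.9 / 4.705 = 314.4 W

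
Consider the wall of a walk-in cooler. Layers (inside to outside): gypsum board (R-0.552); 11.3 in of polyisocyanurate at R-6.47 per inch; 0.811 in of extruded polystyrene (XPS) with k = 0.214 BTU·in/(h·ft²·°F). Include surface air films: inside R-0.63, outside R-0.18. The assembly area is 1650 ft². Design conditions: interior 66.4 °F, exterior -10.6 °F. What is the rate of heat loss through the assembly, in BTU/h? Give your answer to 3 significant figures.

1620 BTU/h

11.3 × 6.47 = 73.11
0.811/0.214 = 3.79
R_total = 0.63 + 0.552 + 73.11 + 3.79 + 0.18 = 78.26 ft²·°F·h/BTU
Q = A·ΔT/R = 1650 × (66.4 − (-10.6)) / 78.26 = 1623 BTU/h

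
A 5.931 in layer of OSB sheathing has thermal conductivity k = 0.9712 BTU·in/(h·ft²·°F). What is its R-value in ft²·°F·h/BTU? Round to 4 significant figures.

6.107 ft²·°F·h/BTU

R = L/k = 5.931/0.9712 = 6.1069 ft²·°F·h/BTU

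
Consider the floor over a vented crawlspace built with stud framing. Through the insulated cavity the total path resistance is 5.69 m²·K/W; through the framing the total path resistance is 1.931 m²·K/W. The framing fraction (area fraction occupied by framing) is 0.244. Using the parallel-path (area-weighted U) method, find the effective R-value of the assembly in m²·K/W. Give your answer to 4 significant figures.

3.858 m²·K/W

U_eff = 0.756/5.69 + 0.244/1.931 = 0.13286 + 0.12636 = 0.25922
R_eff = 1/U_eff = 3.8577 m²·K/W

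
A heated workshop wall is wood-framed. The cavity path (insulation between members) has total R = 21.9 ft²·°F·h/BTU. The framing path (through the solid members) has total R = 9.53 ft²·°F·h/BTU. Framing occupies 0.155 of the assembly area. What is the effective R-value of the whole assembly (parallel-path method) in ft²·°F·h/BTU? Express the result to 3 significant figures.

U_eff = 0.845/21.9 + 0.155/9.53 = 0.03858 + 0.01626 = 0.05485
R_eff = 1/U_eff = 18.23 ft²·°F·h/BTU

18.2 ft²·°F·h/BTU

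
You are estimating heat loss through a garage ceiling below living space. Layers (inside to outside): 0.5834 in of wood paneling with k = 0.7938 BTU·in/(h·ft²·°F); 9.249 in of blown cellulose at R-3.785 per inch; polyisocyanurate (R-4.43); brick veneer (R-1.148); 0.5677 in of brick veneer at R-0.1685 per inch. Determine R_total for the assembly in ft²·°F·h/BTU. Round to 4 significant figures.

0.5834/0.7938 = 0.73495
9.249 × 3.785 = 35.007
0.5677 × 0.1685 = 0.095657
R_total = 0.73495 + 35.007 + 4.43 + 1.148 + 0.095657 = 41.416 ft²·°F·h/BTU

41.42 ft²·°F·h/BTU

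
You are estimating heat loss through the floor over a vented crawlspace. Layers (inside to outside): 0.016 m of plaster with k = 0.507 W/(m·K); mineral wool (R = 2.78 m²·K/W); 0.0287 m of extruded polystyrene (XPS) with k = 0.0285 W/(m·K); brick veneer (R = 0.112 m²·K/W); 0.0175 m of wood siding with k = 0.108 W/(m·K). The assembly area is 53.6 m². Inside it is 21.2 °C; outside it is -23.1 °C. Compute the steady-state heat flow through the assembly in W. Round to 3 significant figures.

580 W

0.016/0.507 = 0.03156
0.0287/0.0285 = 1.007
0.0175/0.108 = 0.162
R_total = 0.03156 + 2.78 + 1.007 + 0.112 + 0.162 = 4.093 m²·K/W
Q = A·ΔT/R = 53.6 × (21.2 − (-23.1)) / 4.093 = 580.2 W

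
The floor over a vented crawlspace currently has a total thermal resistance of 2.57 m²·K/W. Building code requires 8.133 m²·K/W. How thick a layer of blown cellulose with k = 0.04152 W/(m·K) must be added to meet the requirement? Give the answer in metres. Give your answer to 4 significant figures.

ΔR = 8.133 − 2.57 = 5.563 m²·K/W
L = ΔR × k = 5.563 × 0.04152 = 0.23098 m

0.2310 m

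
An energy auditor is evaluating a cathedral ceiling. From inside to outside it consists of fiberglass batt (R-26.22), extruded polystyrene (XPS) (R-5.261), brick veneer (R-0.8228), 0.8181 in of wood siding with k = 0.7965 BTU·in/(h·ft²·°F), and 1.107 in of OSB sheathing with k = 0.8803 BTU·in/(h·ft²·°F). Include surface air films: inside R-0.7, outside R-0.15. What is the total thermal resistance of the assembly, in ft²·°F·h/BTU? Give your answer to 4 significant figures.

35.44 ft²·°F·h/BTU

0.8181/0.7965 = 1.0271
1.107/0.8803 = 1.2575
R_total = 0.7 + 26.22 + 5.261 + 0.8228 + 1.0271 + 1.2575 + 0.15 = 35.438 ft²·°F·h/BTU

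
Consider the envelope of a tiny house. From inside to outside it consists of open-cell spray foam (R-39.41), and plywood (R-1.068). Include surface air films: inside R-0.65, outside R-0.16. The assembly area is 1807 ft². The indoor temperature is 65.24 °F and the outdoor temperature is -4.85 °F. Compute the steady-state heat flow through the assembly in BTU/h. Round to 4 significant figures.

R_total = 0.65 + 39.41 + 1.068 + 0.16 = 41.288 ft²·°F·h/BTU
Q = A·ΔT/R = 1807 × (65.24 − (-4.85)) / 41.288 = 3067.5 BTU/h

3068 BTU/h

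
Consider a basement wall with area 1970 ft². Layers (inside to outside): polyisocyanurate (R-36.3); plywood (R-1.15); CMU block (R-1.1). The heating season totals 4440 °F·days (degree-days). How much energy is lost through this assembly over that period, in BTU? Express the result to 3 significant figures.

R_total = 36.3 + 1.15 + 1.1 = 38.55 ft²·°F·h/BTU
E = A × HDD × 24 / R = 1970 × 4440 × 24 / 38.55 = 5445000 BTU

5450000 BTU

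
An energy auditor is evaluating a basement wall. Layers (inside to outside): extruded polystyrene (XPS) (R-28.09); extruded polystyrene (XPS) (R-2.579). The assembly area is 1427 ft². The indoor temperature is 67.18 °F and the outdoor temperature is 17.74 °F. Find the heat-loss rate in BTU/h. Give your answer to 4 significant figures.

2300 BTU/h

R_total = 28.09 + 2.579 = 30.669 ft²·°F·h/BTU
Q = A·ΔT/R = 1427 × (67.18 − 17.74) / 30.669 = 2300.4 BTU/h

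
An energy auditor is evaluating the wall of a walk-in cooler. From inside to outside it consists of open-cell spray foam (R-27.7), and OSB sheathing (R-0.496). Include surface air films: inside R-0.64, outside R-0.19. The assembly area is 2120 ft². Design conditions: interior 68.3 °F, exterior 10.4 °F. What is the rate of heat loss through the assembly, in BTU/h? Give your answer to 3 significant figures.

4230 BTU/h

R_total = 0.64 + 27.7 + 0.496 + 0.19 = 29.03 ft²·°F·h/BTU
Q = A·ΔT/R = 2120 × (68.3 − 10.4) / 29.03 = 4229 BTU/h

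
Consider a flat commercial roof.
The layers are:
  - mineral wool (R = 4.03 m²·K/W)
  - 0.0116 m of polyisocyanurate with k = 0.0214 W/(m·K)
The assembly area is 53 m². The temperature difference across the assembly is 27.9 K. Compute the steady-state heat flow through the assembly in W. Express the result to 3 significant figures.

0.0116/0.0214 = 0.5421
R_total = 4.03 + 0.5421 = 4.572 m²·K/W
Q = A·ΔT/R = 53 × 27.9 / 4.572 = 323.4 W

323 W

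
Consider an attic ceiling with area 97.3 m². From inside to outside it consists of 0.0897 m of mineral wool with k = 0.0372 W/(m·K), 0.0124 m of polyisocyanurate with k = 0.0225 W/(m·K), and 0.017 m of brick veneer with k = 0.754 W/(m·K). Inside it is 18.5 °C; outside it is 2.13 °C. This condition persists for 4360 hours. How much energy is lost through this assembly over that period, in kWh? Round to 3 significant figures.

0.0897/0.0372 = 2.411
0.0124/0.0225 = 0.5511
0.017/0.754 = 0.02255
R_total = 2.411 + 0.5511 + 0.02255 = 2.985 m²·K/W
Q = 97.3 × (18.5 − 2.13) / 2.985 = 533.6 W
E = 533.6 W × 4360 h / 1000 = 2327 kWh

2330 kWh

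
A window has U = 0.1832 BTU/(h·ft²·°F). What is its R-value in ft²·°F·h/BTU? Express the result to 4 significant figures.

R = 1/U = 1/0.1832 = 5.4585

5.459 ft²·°F·h/BTU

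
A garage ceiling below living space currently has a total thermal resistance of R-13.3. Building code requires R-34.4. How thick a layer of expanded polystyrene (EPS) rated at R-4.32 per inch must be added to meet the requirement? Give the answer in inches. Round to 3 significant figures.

4.88 in

ΔR = 34.4 − 13.3 = 21.1 ft²·°F·h/BTU
L = ΔR / (R/in) = 21.1/4.32 = 4.884 in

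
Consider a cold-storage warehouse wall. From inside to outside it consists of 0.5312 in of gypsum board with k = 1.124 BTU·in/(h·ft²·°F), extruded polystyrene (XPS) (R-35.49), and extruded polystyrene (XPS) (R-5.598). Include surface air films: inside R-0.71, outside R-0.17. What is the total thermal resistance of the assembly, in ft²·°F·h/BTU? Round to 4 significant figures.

42.44 ft²·°F·h/BTU

0.5312/1.124 = 0.4726
R_total = 0.71 + 0.4726 + 35.49 + 5.598 + 0.17 = 42.441 ft²·°F·h/BTU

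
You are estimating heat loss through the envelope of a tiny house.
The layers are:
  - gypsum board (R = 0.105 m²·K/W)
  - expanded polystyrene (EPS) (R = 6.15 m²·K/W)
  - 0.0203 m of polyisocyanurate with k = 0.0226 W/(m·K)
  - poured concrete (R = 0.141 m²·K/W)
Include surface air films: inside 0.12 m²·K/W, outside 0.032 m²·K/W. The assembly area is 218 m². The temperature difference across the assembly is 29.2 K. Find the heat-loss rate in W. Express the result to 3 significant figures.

855 W

0.0203/0.0226 = 0.8982
R_total = 0.12 + 0.105 + 6.15 + 0.8982 + 0.141 + 0.032 = 7.446 m²·K/W
Q = A·ΔT/R = 218 × 29.2 / 7.446 = 854.9 W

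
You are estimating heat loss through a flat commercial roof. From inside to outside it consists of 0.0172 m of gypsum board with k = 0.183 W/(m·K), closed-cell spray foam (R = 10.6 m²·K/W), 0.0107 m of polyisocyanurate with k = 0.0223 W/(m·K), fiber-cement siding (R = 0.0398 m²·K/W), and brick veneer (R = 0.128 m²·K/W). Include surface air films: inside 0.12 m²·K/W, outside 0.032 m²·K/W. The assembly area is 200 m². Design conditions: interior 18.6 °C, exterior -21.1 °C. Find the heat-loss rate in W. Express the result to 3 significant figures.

0.0172/0.183 = 0.09399
0.0107/0.0223 = 0.4798
R_total = 0.12 + 0.09399 + 10.6 + 0.4798 + 0.0398 + 0.128 + 0.032 = 11.49 m²·K/W
Q = A·ΔT/R = 200 × (18.6 − (-21.1)) / 11.49 = 690.8 W

691 W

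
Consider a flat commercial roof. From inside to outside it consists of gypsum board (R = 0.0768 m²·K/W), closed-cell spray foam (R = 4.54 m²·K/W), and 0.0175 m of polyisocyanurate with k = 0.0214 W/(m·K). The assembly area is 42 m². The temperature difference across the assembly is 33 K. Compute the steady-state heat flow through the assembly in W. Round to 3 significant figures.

0.0175/0.0214 = 0.8178
R_total = 0.0768 + 4.54 + 0.8178 = 5.435 m²·K/W
Q = A·ΔT/R = 42 × 33 / 5.435 = 255 W

255 W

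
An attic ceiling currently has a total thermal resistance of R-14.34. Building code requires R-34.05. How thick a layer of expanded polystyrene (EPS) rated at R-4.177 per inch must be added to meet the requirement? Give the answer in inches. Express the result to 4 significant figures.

ΔR = 34.05 − 14.34 = 19.71 ft²·°F·h/BTU
L = ΔR / (R/in) = 19.71/4.177 = 4.7187 in

4.719 in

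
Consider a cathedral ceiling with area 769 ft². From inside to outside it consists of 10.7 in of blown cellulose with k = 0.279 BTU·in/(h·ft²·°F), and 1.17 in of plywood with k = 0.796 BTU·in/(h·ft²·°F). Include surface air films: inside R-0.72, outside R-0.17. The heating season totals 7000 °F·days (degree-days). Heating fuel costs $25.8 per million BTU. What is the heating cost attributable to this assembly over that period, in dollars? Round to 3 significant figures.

81.9 dollars

10.7/0.279 = 38.35
1.17/0.796 = 1.47
R_total = 0.72 + 38.35 + 1.47 + 0.17 = 40.71 ft²·°F·h/BTU
E = A × HDD × 24 / R = 769 × 7000 × 24 / 40.71 = 3173000 BTU
Cost = 3173000/10⁶ × 25.8 = $81.87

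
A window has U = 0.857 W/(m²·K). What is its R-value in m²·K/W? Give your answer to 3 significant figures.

R = 1/U = 1/0.857 = 1.167

1.17 m²·K/W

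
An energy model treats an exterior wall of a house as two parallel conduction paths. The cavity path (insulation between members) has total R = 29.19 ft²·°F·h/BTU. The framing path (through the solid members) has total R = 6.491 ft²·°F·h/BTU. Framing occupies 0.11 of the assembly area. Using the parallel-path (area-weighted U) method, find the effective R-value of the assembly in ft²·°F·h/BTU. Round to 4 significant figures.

U_eff = 0.89/29.19 + 0.11/6.491 = 0.03049 + 0.016947 = 0.047436
R_eff = 1/U_eff = 21.081 ft²·°F·h/BTU

21.08 ft²·°F·h/BTU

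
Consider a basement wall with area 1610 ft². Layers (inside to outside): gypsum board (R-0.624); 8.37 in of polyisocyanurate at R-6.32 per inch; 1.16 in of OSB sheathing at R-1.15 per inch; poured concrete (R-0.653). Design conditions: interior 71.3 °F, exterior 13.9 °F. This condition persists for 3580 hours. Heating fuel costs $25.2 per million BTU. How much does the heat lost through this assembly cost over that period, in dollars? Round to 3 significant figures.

8.37 × 6.32 = 52.9
1.16 × 1.15 = 1.334
R_total = 0.624 + 52.9 + 1.334 + 0.653 = 55.51 ft²·°F·h/BTU
Q = 1610 × (71.3 − 13.9) / 55.51 = 1665 BTU/h
E = 1665 × 3580 = 5960000 BTU
Cost = 5960000/10⁶ × 25.2 = $150.2

150 dollars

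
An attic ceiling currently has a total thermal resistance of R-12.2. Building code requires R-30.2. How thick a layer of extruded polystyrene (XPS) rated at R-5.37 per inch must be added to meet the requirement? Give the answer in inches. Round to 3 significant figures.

3.35 in

ΔR = 30.2 − 12.2 = 18 ft²·°F·h/BTU
L = ΔR / (R/in) = 18/5.37 = 3.352 in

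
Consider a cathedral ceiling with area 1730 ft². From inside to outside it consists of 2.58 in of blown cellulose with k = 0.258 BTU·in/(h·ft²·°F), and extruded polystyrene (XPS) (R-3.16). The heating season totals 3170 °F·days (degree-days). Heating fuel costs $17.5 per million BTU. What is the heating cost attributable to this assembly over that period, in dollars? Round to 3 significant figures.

175 dollars

2.58/0.258 = 10
R_total = 10 + 3.16 = 13.16 ft²·°F·h/BTU
E = A × HDD × 24 / R = 1730 × 3170 × 24 / 13.16 = 10000000 BTU
Cost = 10000000/10⁶ × 17.5 = $175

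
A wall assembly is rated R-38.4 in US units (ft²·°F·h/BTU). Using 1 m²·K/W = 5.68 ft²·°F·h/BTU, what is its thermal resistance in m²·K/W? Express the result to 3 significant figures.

R_SI = 38.4/5.68 = 6.761

6.76 m²·K/W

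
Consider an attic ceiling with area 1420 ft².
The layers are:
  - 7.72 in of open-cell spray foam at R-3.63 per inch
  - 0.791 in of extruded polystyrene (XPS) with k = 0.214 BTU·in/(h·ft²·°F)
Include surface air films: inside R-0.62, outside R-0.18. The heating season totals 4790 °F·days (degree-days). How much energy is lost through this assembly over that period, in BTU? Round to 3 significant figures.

7.72 × 3.63 = 28.02
0.791/0.214 = 3.696
R_total = 0.62 + 28.02 + 3.696 + 0.18 = 32.52 ft²·°F·h/BTU
E = A × HDD × 24 / R = 1420 × 4790 × 24 / 32.52 = 5020000 BTU

5020000 BTU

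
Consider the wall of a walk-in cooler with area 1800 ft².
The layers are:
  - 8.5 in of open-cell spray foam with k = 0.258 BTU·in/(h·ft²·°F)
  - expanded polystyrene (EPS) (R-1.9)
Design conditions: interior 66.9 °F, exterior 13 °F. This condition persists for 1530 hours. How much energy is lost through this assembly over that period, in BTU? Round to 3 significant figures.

4260000 BTU

8.5/0.258 = 32.95
R_total = 32.95 + 1.9 = 34.85 ft²·°F·h/BTU
Q = 1800 × (66.9 − 13) / 34.85 = 2784 BTU/h
E = 2784 × 1530 = 4260000 BTU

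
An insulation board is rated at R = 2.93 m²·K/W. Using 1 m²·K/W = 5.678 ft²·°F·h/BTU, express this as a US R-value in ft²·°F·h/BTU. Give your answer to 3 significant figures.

R_US = 2.93 × 5.678 = 16.64

16.6 ft²·°F·h/BTU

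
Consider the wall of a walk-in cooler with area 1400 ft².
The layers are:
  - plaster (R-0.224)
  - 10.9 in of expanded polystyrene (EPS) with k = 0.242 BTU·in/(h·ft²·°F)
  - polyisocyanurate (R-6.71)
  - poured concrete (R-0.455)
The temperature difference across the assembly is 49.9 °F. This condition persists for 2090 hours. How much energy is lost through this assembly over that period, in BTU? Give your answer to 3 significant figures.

2780000 BTU

10.9/0.242 = 45.04
R_total = 0.224 + 45.04 + 6.71 + 0.455 = 52.43 ft²·°F·h/BTU
Q = 1400 × 49.9 / 52.43 = 1332 BTU/h
E = 1332 × 2090 = 2785000 BTU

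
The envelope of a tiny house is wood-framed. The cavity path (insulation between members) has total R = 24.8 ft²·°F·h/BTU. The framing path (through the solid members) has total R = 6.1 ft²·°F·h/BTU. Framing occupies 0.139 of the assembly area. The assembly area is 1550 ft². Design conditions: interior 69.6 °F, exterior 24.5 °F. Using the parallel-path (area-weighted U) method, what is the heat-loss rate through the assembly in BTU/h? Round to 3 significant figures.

U_eff = 0.861/24.8 + 0.139/6.1 = 0.03472 + 0.02279 = 0.0575
R_eff = 1/U_eff = 17.39 ft²·°F·h/BTU
Q = 1550 × (69.6 − 24.5) / 17.39 = 4020 BTU/h

4020 BTU/h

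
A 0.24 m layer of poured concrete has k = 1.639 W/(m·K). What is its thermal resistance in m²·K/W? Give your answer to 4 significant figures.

R = L/k = 0.24/1.639 = 0.14643 m²·K/W

0.1464 m²·K/W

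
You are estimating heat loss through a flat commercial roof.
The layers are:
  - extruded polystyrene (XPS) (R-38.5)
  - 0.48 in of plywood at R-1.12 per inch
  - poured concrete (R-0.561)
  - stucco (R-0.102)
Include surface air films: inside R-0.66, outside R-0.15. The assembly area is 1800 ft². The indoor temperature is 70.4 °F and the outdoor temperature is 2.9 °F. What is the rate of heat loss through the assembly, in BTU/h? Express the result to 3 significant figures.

3000 BTU/h

0.48 × 1.12 = 0.5376
R_total = 0.66 + 38.5 + 0.5376 + 0.561 + 0.102 + 0.15 = 40.51 ft²·°F·h/BTU
Q = A·ΔT/R = 1800 × (70.4 − 2.9) / 40.51 = 2999 BTU/h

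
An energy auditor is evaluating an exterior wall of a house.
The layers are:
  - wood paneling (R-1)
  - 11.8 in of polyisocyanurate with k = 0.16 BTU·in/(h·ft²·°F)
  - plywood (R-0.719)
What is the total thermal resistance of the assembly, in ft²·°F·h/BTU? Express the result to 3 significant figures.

11.8/0.16 = 73.75
R_total = 1 + 73.75 + 0.719 = 75.47 ft²·°F·h/BTU

75.5 ft²·°F·h/BTU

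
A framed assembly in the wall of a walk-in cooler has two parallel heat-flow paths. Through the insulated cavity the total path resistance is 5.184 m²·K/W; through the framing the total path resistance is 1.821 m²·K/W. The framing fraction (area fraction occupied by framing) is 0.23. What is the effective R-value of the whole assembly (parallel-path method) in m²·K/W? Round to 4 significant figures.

3.639 m²·K/W

U_eff = 0.77/5.184 + 0.23/1.821 = 0.14853 + 0.1263 = 0.27484
R_eff = 1/U_eff = 3.6385 m²·K/W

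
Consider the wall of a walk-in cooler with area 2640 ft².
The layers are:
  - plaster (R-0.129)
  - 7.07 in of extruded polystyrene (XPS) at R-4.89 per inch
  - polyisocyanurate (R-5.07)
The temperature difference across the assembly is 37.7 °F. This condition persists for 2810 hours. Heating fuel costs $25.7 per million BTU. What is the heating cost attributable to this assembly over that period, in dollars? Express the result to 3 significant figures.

7.07 × 4.89 = 34.57
R_total = 0.129 + 34.57 + 5.07 = 39.77 ft²·°F·h/BTU
Q = 2640 × 37.7 / 39.77 = 2503 BTU/h
E = 2503 × 2810 = 7032000 BTU
Cost = 7032000/10⁶ × 25.7 = $180.7

181 dollars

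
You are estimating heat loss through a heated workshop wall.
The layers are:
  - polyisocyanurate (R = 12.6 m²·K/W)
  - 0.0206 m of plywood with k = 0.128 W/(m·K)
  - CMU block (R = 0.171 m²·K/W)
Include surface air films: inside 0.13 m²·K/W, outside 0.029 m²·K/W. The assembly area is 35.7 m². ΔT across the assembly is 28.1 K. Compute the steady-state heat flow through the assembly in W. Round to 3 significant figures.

0.0206/0.128 = 0.1609
R_total = 0.13 + 12.6 + 0.1609 + 0.171 + 0.029 = 13.09 m²·K/W
Q = A·ΔT/R = 35.7 × 28.1 / 13.09 = 76.63 W

76.6 W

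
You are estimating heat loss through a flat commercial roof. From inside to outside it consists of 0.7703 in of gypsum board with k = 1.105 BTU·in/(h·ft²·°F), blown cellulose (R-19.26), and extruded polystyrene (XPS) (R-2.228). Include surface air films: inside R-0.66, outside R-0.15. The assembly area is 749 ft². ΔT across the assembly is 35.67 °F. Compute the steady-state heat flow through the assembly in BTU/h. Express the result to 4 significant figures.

1162 BTU/h

0.7703/1.105 = 0.6971
R_total = 0.66 + 0.6971 + 19.26 + 2.228 + 0.15 = 22.995 ft²·°F·h/BTU
Q = A·ΔT/R = 749 × 35.67 / 22.995 = 1161.8 BTU/h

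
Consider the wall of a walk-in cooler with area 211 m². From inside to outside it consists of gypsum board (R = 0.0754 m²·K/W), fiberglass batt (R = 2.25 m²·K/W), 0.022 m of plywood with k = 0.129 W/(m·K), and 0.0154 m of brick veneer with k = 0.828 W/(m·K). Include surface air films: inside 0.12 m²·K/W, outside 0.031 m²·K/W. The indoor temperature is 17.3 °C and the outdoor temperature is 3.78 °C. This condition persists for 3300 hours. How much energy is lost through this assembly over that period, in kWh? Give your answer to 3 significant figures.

0.022/0.129 = 0.1705
0.0154/0.828 = 0.0186
R_total = 0.12 + 0.0754 + 2.25 + 0.1705 + 0.0186 + 0.031 = 2.666 m²·K/W
Q = 211 × (17.3 − 3.78) / 2.666 = 1070 W
E = 1070 W × 3300 h / 1000 = 3532 kWh

3530 kWh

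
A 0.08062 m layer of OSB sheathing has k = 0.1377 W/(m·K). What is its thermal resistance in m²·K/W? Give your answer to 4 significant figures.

R = L/k = 0.08062/0.1377 = 0.58548 m²·K/W

0.5855 m²·K/W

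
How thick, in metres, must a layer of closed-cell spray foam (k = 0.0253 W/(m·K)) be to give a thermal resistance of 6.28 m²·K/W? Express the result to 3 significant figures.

L = R·k = 6.28 × 0.0253 = 0.1589 m

0.159 m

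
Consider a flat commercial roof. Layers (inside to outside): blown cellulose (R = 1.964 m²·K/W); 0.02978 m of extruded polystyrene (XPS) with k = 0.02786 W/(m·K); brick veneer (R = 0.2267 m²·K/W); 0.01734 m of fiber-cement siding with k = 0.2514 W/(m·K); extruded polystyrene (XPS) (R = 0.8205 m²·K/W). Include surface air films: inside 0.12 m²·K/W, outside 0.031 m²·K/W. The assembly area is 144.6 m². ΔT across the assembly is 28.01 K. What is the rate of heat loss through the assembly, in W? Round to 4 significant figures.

941.9 W

0.02978/0.02786 = 1.0689
0.01734/0.2514 = 0.068974
R_total = 0.12 + 1.964 + 1.0689 + 0.2267 + 0.068974 + 0.8205 + 0.031 = 4.3001 m²·K/W
Q = A·ΔT/R = 144.6 × 28.01 / 4.3001 = 941.9 W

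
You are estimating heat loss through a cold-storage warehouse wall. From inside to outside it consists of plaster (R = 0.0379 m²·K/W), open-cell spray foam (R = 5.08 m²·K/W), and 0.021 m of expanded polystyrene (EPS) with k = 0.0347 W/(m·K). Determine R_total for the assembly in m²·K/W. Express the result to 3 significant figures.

5.72 m²·K/W

0.021/0.0347 = 0.6052
R_total = 0.0379 + 5.08 + 0.6052 = 5.723 m²·K/W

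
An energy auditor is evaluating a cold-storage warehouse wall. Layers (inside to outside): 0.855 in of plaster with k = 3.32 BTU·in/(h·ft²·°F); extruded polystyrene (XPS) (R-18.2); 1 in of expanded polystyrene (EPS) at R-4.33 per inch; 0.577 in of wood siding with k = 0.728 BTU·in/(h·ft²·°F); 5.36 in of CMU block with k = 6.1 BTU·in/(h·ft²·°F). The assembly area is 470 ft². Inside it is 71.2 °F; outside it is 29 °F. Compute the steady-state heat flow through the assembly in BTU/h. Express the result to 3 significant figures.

0.855/3.32 = 0.2575
1 × 4.33 = 4.33
0.577/0.728 = 0.7926
5.36/6.1 = 0.8787
R_total = 0.2575 + 18.2 + 4.33 + 0.7926 + 0.8787 = 24.46 ft²·°F·h/BTU
Q = A·ΔT/R = 470 × (71.2 − 29) / 24.46 = 810.9 BTU/h

811 BTU/h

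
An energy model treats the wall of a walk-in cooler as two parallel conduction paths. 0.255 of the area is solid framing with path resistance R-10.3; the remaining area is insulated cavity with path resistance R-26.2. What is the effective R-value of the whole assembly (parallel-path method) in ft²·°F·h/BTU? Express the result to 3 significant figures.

U_eff = 0.745/26.2 + 0.255/10.3 = 0.02844 + 0.02476 = 0.05319
R_eff = 1/U_eff = 18.8 ft²·°F·h/BTU

18.8 ft²·°F·h/BTU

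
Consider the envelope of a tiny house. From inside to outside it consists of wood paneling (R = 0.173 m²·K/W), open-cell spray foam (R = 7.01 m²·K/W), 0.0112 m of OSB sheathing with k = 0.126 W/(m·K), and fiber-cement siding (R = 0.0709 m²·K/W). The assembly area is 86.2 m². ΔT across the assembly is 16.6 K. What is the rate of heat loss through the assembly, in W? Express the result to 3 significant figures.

0.0112/0.126 = 0.08889
R_total = 0.173 + 7.01 + 0.08889 + 0.0709 = 7.343 m²·K/W
Q = A·ΔT/R = 86.2 × 16.6 / 7.343 = 194.9 W

195 W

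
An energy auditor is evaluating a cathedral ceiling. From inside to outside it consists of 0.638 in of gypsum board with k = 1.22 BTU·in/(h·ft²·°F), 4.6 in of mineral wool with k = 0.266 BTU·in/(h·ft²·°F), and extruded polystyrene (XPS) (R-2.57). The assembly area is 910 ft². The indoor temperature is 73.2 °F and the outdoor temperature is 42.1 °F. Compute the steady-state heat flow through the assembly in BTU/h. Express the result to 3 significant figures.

1390 BTU/h

0.638/1.22 = 0.523
4.6/0.266 = 17.29
R_total = 0.523 + 17.29 + 2.57 = 20.39 ft²·°F·h/BTU
Q = A·ΔT/R = 910 × (73.2 − 42.1) / 20.39 = 1388 BTU/h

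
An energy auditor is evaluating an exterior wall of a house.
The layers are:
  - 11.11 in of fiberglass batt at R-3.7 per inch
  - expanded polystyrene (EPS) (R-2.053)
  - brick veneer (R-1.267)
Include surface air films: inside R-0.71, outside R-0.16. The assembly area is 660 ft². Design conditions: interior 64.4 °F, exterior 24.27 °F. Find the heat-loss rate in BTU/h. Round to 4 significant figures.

584.7 BTU/h

11.11 × 3.7 = 41.107
R_total = 0.71 + 41.107 + 2.053 + 1.267 + 0.16 = 45.297 ft²·°F·h/BTU
Q = A·ΔT/R = 660 × (64.4 − 24.27) / 45.297 = 584.71 BTU/h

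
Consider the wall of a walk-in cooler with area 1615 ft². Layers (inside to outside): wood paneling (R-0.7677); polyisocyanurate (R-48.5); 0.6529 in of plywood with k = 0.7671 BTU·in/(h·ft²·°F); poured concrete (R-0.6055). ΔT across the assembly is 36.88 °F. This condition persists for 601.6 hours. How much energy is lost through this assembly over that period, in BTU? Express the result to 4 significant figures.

0.6529/0.7671 = 0.85113
R_total = 0.7677 + 48.5 + 0.85113 + 0.6055 = 50.724 ft²·°F·h/BTU
Q = 1615 × 36.88 / 50.724 = 1174.2 BTU/h
E = 1174.2 × 601.6 = 706410 BTU

706400 BTU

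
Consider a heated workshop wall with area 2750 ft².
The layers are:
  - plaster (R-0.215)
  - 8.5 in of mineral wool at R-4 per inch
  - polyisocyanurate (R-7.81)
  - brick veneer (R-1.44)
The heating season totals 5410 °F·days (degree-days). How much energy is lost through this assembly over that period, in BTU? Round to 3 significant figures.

8.5 × 4 = 34
R_total = 0.215 + 34 + 7.81 + 1.44 = 43.46 ft²·°F·h/BTU
E = A × HDD × 24 / R = 2750 × 5410 × 24 / 43.46 = 8215000 BTU

8210000 BTU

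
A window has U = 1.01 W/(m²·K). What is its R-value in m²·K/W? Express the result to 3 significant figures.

0.990 m²·K/W

R = 1/U = 1/1.01 = 0.9901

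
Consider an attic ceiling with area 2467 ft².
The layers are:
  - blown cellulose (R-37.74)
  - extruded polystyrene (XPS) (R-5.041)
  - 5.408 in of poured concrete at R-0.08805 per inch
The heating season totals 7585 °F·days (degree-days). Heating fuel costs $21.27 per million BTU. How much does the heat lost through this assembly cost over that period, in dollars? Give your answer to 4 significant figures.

5.408 × 0.08805 = 0.47617
R_total = 37.74 + 5.041 + 0.47617 = 43.257 ft²·°F·h/BTU
E = A × HDD × 24 / R = 2467 × 7585 × 24 / 43.257 = 10382000 BTU
Cost = 10382000/10⁶ × 21.27 = $220.82

220.8 dollars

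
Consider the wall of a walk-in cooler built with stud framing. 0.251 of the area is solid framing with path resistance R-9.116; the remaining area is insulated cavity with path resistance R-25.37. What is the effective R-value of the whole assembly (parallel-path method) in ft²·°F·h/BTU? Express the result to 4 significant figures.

17.53 ft²·°F·h/BTU

U_eff = 0.749/25.37 + 0.251/9.116 = 0.029523 + 0.027534 = 0.057057
R_eff = 1/U_eff = 17.526 ft²·°F·h/BTU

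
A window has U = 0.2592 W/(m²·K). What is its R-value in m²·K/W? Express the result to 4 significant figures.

3.858 m²·K/W

R = 1/U = 1/0.2592 = 3.858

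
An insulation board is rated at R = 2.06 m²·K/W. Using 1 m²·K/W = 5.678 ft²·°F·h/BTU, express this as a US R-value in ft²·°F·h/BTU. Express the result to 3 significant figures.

R_US = 2.06 × 5.678 = 11.7

11.7 ft²·°F·h/BTU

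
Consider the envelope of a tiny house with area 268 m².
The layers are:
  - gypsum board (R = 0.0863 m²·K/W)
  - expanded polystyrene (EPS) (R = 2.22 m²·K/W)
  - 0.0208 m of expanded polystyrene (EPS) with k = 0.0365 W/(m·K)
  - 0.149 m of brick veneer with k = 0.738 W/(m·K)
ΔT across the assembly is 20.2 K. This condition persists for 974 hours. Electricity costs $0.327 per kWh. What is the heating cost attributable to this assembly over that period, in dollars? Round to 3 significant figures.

0.0208/0.0365 = 0.5699
0.149/0.738 = 0.2019
R_total = 0.0863 + 2.22 + 0.5699 + 0.2019 = 3.078 m²·K/W
Q = 268 × 20.2 / 3.078 = 1759 W
E = 1759 W × 974 h / 1000 = 1713 kWh
Cost = 1713 × 0.327 = $560.2

560 dollars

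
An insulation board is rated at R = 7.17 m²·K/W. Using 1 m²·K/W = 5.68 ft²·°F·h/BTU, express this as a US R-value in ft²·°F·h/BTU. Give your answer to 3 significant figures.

R_US = 7.17 × 5.68 = 40.73

40.7 ft²·°F·h/BTU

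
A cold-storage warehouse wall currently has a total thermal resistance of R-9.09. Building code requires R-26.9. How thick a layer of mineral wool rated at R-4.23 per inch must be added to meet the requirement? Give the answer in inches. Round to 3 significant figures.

4.21 in

ΔR = 26.9 − 9.09 = 17.81 ft²·°F·h/BTU
L = ΔR / (R/in) = 17.81/4.23 = 4.21 in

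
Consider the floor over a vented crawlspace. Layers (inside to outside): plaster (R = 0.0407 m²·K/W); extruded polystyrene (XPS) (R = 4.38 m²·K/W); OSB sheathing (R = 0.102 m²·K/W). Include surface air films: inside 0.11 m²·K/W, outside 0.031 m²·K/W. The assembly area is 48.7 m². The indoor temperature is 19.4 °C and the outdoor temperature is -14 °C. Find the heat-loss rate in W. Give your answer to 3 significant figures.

349 W

R_total = 0.11 + 0.0407 + 4.38 + 0.102 + 0.031 = 4.664 m²·K/W
Q = A·ΔT/R = 48.7 × (19.4 − (-14)) / 4.664 = 348.8 W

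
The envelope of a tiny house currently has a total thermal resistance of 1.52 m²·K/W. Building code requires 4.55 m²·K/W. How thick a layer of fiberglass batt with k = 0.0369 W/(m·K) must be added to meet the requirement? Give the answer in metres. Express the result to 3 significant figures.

ΔR = 4.55 − 1.52 = 3.03 m²·K/W
L = ΔR × k = 3.03 × 0.0369 = 0.1118 m

0.112 m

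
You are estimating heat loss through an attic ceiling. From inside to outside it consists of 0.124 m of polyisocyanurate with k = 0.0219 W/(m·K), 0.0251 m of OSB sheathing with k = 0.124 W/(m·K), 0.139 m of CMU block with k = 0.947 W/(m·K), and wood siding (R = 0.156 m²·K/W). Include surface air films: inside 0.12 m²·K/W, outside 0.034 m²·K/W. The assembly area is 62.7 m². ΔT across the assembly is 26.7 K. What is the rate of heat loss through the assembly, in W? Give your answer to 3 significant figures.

265 W

0.124/0.0219 = 5.662
0.0251/0.124 = 0.2024
0.139/0.947 = 0.1468
R_total = 0.12 + 5.662 + 0.2024 + 0.1468 + 0.156 + 0.034 = 6.321 m²·K/W
Q = A·ΔT/R = 62.7 × 26.7 / 6.321 = 264.8 W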